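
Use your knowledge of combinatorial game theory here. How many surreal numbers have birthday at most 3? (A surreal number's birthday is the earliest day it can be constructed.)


Day 0: {|} = 0 is born. Count = 1.
Day n: the number of surreal numbers born by day n is 2^(n+1) - 1.
By day 0: 2^1 - 1 = 1
By day 1: 2^2 - 1 = 3
By day 2: 2^3 - 1 = 7
By day 3: 2^4 - 1 = 15
By day 3: 15 surreal numbers.

15


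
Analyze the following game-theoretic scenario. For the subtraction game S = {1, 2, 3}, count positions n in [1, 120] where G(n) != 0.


Subtraction set S = {1, 2, 3}, so G(n) = n mod 4.
G(n) = 0 when n is a multiple of 4.
Multiples of 4 in [1, 120]: 30
N-positions (nonzero Grundy) = 120 - 30 = 90

90


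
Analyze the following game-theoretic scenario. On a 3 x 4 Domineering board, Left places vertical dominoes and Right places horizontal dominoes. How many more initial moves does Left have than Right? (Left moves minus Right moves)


Board is 3 x 4 (rows x cols).
Left (vertical) placements: (rows-1) * cols = 2 * 4 = 8
Right (horizontal) placements: rows * (cols-1) = 3 * 3 = 9
Advantage = Left - Right = 8 - 9 = -1

-1


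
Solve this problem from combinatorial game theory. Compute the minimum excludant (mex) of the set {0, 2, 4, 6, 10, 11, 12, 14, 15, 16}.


Set = {0, 2, 4, 6, 10, 11, 12, 14, 15, 16}
0 is in the set.
1 is NOT in the set. This is the mex.
mex = 1

1


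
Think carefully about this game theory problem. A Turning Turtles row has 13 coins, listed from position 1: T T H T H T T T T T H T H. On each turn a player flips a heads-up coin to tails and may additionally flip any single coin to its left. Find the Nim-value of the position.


Coins: T T H T H T T T T T H T H
Key fact: a single head at position k behaves exactly like a Nim heap of size k (turning it to T and optionally flipping a coin at j < k corresponds to moving the heap from k to j, or to 0), and heads combine as a disjunctive sum (two heads at the same place would cancel, matching j XOR j = 0). So the Nim-value is the XOR of the 1-indexed positions of the heads.
Face-up positions (1-indexed): [3, 5, 11, 13]
XOR 0 with 3: 0 XOR 3 = 3
XOR 3 with 5: 3 XOR 5 = 6
XOR 6 with 11: 6 XOR 11 = 13
XOR 13 with 13: 13 XOR 13 = 0
Nim-value = 0

0


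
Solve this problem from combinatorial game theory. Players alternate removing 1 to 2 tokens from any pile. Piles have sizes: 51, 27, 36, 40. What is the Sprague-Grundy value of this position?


Subtraction set: {1, 2}
For this subtraction set, G(n) = n mod 3 (period = max + 1 = 3).
Pile 1 (size 51): G(51) = 51 mod 3 = 0
Pile 2 (size 27): G(27) = 27 mod 3 = 0
Pile 3 (size 36): G(36) = 36 mod 3 = 0
Pile 4 (size 40): G(40) = 40 mod 3 = 1
Total Grundy value = XOR of all: 0 XOR 0 XOR 0 XOR 1 = 1

1


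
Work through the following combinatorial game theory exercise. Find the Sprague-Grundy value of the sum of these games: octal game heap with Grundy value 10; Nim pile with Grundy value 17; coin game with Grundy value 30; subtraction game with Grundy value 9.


By the Sprague-Grundy theorem, the Grundy value of a sum of games is the XOR of individual Grundy values.
octal game heap: Grundy value = 10. Running XOR: 0 XOR 10 = 10
Nim pile: Grundy value = 17. Running XOR: 10 XOR 17 = 27
coin game: Grundy value = 30. Running XOR: 27 XOR 30 = 5
subtraction game: Grundy value = 9. Running XOR: 5 XOR 9 = 12
The combined Grundy value is 12.

12


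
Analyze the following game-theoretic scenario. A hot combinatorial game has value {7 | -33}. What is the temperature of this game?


The game is {7 | -33}, a switch {a | b} with numbers a > b.
Cooling {a | b} by t gives {a - t | b + t}, which stops being hot when a - t = b + t, i.e. at t = (a - b)/2. So the temperature of a switch is (a - b)/2.
Temperature = (Left option - Right option) / 2
= (7 - (-33)) / 2
= 40 / 2
= 20

20


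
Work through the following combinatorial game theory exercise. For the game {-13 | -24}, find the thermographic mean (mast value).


Game = {-13 | -24}, a switch {a | b} with numbers a > b.
Its thermograph has left wall a - t and right wall b + t, which meet at t = (a - b)/2, where both equal (a + b)/2. So the mast (mean value) is at (a + b)/2.
Mean = (-13 + (-24))/2 = -37/2 = -37/2

-37/2


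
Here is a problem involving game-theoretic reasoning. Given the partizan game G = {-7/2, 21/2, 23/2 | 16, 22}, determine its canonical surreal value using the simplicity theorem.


Left options: {-7/2, 21/2, 23/2}, max = 23/2
Right options: {16, 22}, min = 16
All options are numbers and max(Left) < min(Right), so by the simplicity theorem the value is the simplest (earliest-born) number strictly between 23/2 and 16.
Integers 12 through 15 all lie strictly between 23/2 and 16.
Among integers, the simplest (lowest birthday = smallest |n|; 0 is born on day 0, +-n on day n) is 12.
No non-integer in the interval can be simpler: if x is a non-integer in the interval, then floor(x) or ceil(x) also lies in the interval (the interval contains an integer), and both are proper prefixes of x's sign expansion, i.e. born earlier. So the game value is 12.
Game value = 12

12


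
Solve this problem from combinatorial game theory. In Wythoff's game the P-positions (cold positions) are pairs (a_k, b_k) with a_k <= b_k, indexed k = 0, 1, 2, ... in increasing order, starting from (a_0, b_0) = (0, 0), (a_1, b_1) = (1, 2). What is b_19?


By Wythoff's theorem, a_k = floor(k * phi) and b_k = floor(k * phi^2) = a_k + k, where phi = (1 + sqrt(5))/2 is the golden ratio.
phi = (1 + sqrt(5))/2 = 1.618034
phi^2 = phi + 1 = 2.618034
k = 19
k * phi^2 = 19 * 2.618034 = 49.742646
b_19 = floor(k * phi^2) = 49 (check: a_19 + k = 30 + 19 = 49)

49


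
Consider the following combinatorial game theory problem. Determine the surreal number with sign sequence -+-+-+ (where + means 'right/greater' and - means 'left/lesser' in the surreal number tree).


Sign expansion: -+-+-+
Rule: track bounds (lo, hi), initially (-inf, +inf). On '+', the current value becomes lo and we move to the simplest number in (value, hi): value + 1 if hi = +inf, otherwise the midpoint (value + hi)/2. On '-', the current value becomes hi and we move to value - 1 if lo = -inf, otherwise the midpoint (lo + value)/2.
Start at 0.
Step 1: sign = -, move left. Bounds: (-inf, 0). Value = -1
Step 2: sign = +, move right. Bounds: (-1, 0). Value = -1/2
Step 3: sign = -, move left. Bounds: (-1, -1/2). Value = -3/4
Step 4: sign = +, move right. Bounds: (-3/4, -1/2). Value = -5/8
Step 5: sign = -, move left. Bounds: (-3/4, -5/8). Value = -11/16
Step 6: sign = +, move right. Bounds: (-11/16, -5/8). Value = -21/32
The surreal number with sign expansion -+-+-+ is -21/32.

-21/32


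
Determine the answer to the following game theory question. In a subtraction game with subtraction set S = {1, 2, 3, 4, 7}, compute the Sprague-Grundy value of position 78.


The subtraction set is S = {1, 2, 3, 4, 7}.
G(k) = mex{ G(k - s) : s in S, s <= k }. We compute iteratively: G(0) = 0.
G(1) = mex({0}) = 1
G(2) = mex({0, 1}) = 2
G(3) = mex({0, 1, 2}) = 3
G(4) = mex({0, 1, 2, 3}) = 4
G(5) = mex({1, 2, 3, 4}) = 0
G(6) = mex({0, 2, 3, 4}) = 1
G(7) = mex({0, 1, 3, 4}) = 2
G(8) = mex({0, 1, 2, 4}) = 3
G(9) = mex({0, 1, 2, 3}) = 4
G(10) = mex({1, 2, 3, 4}) = 0
G(11) = mex({0, 2, 3, 4}) = 1
Observe that G(5)..G(11) = 0, 1, 2, 3, 4, 0, 1 repeats G(0)..G(6) = 0, 1, 2, 3, 4, 0, 1.
For k >= max(S) = 7, G(k) is determined by the previous 7 values G(k-7)..G(k-1); a window of 7 consecutive values has recurred shifted by 5, so by induction G(k + 5) = G(k) for all k >= 0: the sequence is periodic from the start with period 5.
One period: G(0..4) = 0, 1, 2, 3, 4.
78 mod 5 = 3, so G(78) = G(3) = 3.

3


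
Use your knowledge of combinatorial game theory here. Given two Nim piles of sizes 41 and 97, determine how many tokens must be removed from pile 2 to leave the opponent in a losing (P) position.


Piles: 41 and 97
Current XOR: 41 XOR 97 = 72 (non-zero, so this is an N-position).
To make the XOR zero, we need to find a move that balances the piles.
For pile 2 (size 97): target = 97 XOR 72 = 41
We reduce pile 2 from 97 to 41.
Tokens removed: 97 - 41 = 56
Verification: 41 XOR 41 = 0

56


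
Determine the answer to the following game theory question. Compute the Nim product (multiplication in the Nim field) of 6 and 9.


Nim multiplication is bilinear over XOR: (u XOR v) * w = (u*w) XOR (v*w).
So we split each operand into its bit components and XOR the pairwise Nim products.
6 = 2 + 4 (as XOR of powers of 2).
9 = 1 + 8 (as XOR of powers of 2).
Using the standard Nim-product table on single bits:
  2*2 = 3,   2*4 = 8,   2*8 = 12,
  4*4 = 6,   4*8 = 11,  8*8 = 13,
and  1*x = x (identity), k*l = l*k (commutative).
Pairwise Nim products:
  2 * 1 = 2
  2 * 8 = 12
  4 * 1 = 4
  4 * 8 = 11
XOR them: 2 XOR 12 XOR 4 XOR 11 = 1.
Result: 6 * 9 = 1 (in Nim).

1


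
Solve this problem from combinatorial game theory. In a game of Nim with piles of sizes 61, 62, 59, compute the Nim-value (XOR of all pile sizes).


We need the XOR (exclusive or) of all pile sizes.
After XOR-ing pile 1 (size 61): 0 XOR 61 = 61
After XOR-ing pile 2 (size 62): 61 XOR 62 = 3
After XOR-ing pile 3 (size 59): 3 XOR 59 = 56
The Nim-value of this position is 56.

56


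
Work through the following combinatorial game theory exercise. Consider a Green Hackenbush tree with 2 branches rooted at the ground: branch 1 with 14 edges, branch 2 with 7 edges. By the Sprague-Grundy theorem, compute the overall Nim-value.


The tree has 2 branches from the ground vertex.
In Green Hackenbush, the Nim-value of a simple path of length k is k.
Branch 1: length 14, Nim-value = 14
Branch 2: length 7, Nim-value = 7
Total Nim-value = XOR of all branch values:
0 XOR 14 = 14
14 XOR 7 = 9
Nim-value of the tree = 9

9


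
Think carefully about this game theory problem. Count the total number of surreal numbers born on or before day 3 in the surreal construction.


Day 0: {|} = 0 is born. Count = 1.
Day n: the number of surreal numbers born by day n is 2^(n+1) - 1.
By day 0: 2^1 - 1 = 1
By day 1: 2^2 - 1 = 3
By day 2: 2^3 - 1 = 7
By day 3: 2^4 - 1 = 15
By day 3: 15 surreal numbers.

15


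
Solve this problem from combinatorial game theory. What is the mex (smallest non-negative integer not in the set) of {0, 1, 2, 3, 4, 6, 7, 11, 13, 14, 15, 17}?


Set = {0, 1, 2, 3, 4, 6, 7, 11, 13, 14, 15, 17}
0 is in the set.
1 is in the set.
2 is in the set.
3 is in the set.
4 is in the set.
5 is NOT in the set. This is the mex.
mex = 5

5


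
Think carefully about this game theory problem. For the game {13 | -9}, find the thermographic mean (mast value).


Game = {13 | -9}, a switch {a | b} with numbers a > b.
Its thermograph has left wall a - t and right wall b + t, which meet at t = (a - b)/2, where both equal (a + b)/2. So the mast (mean value) is at (a + b)/2.
Mean = (13 + (-9))/2 = 4/2 = 2

2


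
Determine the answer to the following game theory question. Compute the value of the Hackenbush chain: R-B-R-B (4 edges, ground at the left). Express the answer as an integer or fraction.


Edges (from ground): R-B-R-B
By Berlekamp's sign-expansion rule, a Blue-Red Hackenbush stalk has the value of the surreal number whose sign sequence is the edge sequence with B -> + and R -> -.
Sign sequence: -+-+
Trace the sign expansion in the surreal number tree, starting from 0:
Edge 1: R (sign -) -> bounds (-inf, 0), value = -1
Edge 2: B (sign +) -> bounds (-1, 0), value = -1/2
Edge 3: R (sign -) -> bounds (-1, -1/2), value = -3/4
Edge 4: B (sign +) -> bounds (-3/4, -1/2), value = -5/8
Game value = -5/8

-5/8


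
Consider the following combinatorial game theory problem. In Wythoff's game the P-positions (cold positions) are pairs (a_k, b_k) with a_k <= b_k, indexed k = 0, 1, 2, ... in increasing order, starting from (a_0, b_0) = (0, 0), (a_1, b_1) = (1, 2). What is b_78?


By Wythoff's theorem, a_k = floor(k * phi) and b_k = floor(k * phi^2) = a_k + k, where phi = (1 + sqrt(5))/2 is the golden ratio.
phi = (1 + sqrt(5))/2 = 1.618034
phi^2 = phi + 1 = 2.618034
k = 78
k * phi^2 = 78 * 2.618034 = 204.206651
b_78 = floor(k * phi^2) = 204 (check: a_78 + k = 126 + 78 = 204)

204


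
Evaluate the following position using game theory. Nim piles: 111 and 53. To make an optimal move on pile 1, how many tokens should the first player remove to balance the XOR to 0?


Piles: 111 and 53
Current XOR: 111 XOR 53 = 90 (non-zero, so this is an N-position).
To make the XOR zero, we need to find a move that balances the piles.
For pile 1 (size 111): target = 111 XOR 90 = 53
We reduce pile 1 from 111 to 53.
Tokens removed: 111 - 53 = 58
Verification: 53 XOR 53 = 0

58


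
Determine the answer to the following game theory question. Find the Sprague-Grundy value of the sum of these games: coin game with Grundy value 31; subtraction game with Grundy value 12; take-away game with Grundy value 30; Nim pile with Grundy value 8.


By the Sprague-Grundy theorem, the Grundy value of a sum of games is the XOR of individual Grundy values.
coin game: Grundy value = 31. Running XOR: 0 XOR 31 = 31
subtraction game: Grundy value = 12. Running XOR: 31 XOR 12 = 19
take-away game: Grundy value = 30. Running XOR: 19 XOR 30 = 13
Nim pile: Grundy value = 8. Running XOR: 13 XOR 8 = 5
The combined Grundy value is 5.

5


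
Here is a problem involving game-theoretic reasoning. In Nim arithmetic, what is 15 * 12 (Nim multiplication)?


Nim multiplication is bilinear over XOR: (u XOR v) * w = (u*w) XOR (v*w).
So we split each operand into its bit components and XOR the pairwise Nim products.
15 = 1 + 2 + 4 + 8 (as XOR of powers of 2).
12 = 4 + 8 (as XOR of powers of 2).
Using the standard Nim-product table on single bits:
  2*2 = 3,   2*4 = 8,   2*8 = 12,
  4*4 = 6,   4*8 = 11,  8*8 = 13,
and  1*x = x (identity), k*l = l*k (commutative).
Pairwise Nim products:
  1 * 4 = 4
  1 * 8 = 8
  2 * 4 = 8
  2 * 8 = 12
  4 * 4 = 6
  4 * 8 = 11
  8 * 4 = 11
  8 * 8 = 13
XOR them: 4 XOR 8 XOR 8 XOR 12 XOR 6 XOR 11 XOR 11 XOR 13 = 3.
Result: 15 * 12 = 3 (in Nim).

3


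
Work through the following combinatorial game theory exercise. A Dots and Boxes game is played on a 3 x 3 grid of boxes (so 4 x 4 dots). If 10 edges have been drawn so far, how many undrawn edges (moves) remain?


Grid: 3 x 3 boxes, i.e. 4 rows and 4 columns of dots.
Horizontal edges: (rows + 1) * cols = 4 * 3 = 12
Vertical edges: rows * (cols + 1) = 3 * 4 = 12
Total edges: 12 + 12 = 24
Edges drawn: 10
Remaining: 24 - 10 = 14

14


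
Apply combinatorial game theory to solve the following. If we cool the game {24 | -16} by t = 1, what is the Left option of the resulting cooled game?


Original game: {24 | -16} (a switch {a | b} with a > b).
Cooling by t (for t below the temperature (a - b)/2 = 20) taxes each move by t: {a | b} cooled by t is {a - t | b + t}.
Cooling amount: t = 1
Cooled Left option: 24 - 1 = 23
Cooled Right option: -16 + 1 = -15
Cooled game: {23 | -15}
Left option = 23

23


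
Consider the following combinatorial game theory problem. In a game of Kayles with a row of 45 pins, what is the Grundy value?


Kayles: a move removes 1 or 2 adjacent pins from a contiguous row.
Removing pins from a row of k leaves two independent rows (a, b) with a + b = k - 1 (one pin) or a + b = k - 2 (two pins); an end removal gives a = 0.
By Sprague-Grundy, G(k) = mex{ G(a) XOR G(b) } over all these splits. G(0) = 0.
G(1): splits (0,0):0^0=0 -> mex({0}) = 1
G(2): splits (0,1):0^1=1 (0,0):0^0=0 -> mex({0, 1}) = 2
G(3): splits (0,2):0^2=2 (1,1):1^1=0 (0,1):0^1=1 -> mex({0, 1, 2}) = 3
G(4): splits (0,3):0^3=3 (1,2):1^2=3 (0,2):0^2=2 (1,1):1^1=0 -> mex({0, 2, 3}) = 1
G(5): splits (0,4):0^1=1 (1,3):1^3=2 (2,2):2^2=0 (0,3):0^3=3 (1,2):1^2=3 -> mex({0, 1, 2, 3}) = 4
G(6) = mex({0, 1, 2, 4}) = 3
G(7) = mex({0, 1, 3, 4, 5}) = 2
G(8) = mex({0, 2, 3, 5, 6}) = 1
G(9) = mex({0, 1, 2, 3, 6, 7}) = 4
G(10) = mex({0, 1, 3, 4, 5, 7}) = 2
G(11) = mex({0, 1, 2, 3, 4, 5}) = 6
G(12) = mex({0, 1, 2, 3, 5, 6, 7}) = 4
G(13) = mex({0, 2, 3, 4, 6, 7}) = 1
G(14) = mex({0, 1, 4, 5, 6, 7}) = 2
G(15) = mex({0, 1, 2, 3, 4, 5, 6}) = 7
G(16) = mex({0, 2, 3, 5, 6, 7}) = 1
G(17) = mex({0, 1, 2, 3, 5, 6, 7}) = 4
G(18) = mex({0, 1, 2, 4, 5, 6}) = 3
G(19) = mex({0, 1, 3, 4, 5, 7}) = 2
G(20) = mex({0, 2, 3, 4, 5, 6, 7}) = 1
G(21) = mex({0, 1, 2, 3, 5, 6, 7}) = 4
G(22) = mex({0, 1, 2, 3, 4, 5, 7}) = 6
G(23) = mex({0, 1, 2, 3, 4, 5, 6}) = 7
G(24) = mex({0, 1, 2, 3, 5, 6, 7}) = 4
G(25) = mex({0, 2, 3, 4, 6, 7}) = 1
G(26) = mex({0, 1, 3, 4, 5, 6, 7}) = 2
G(27) = mex({0, 1, 2, 3, 4, 5, 6, 7}) = 8
G(28) = mex({0, 1, 2, 3, 4, 6, 7, 8}) = 5
G(29) = mex({0, 1, 2, 3, 5, 6, 7, 8, 9}) = 4
G(30) = mex({0, 1, 2, 3, 4, 5, 6, 9, 10}) = 7
G(31) = mex({0, 1, 3, 4, 5, 7, 10, 11}) = 2
G(32) = mex({0, 2, 3, 4, 5, 6, 7, 9, 11}) = 1
G(33) = mex({0, 1, 2, 3, 4, 5, 6, 7, 9, 12}) = 8
G(34) = mex({0, 1, 2, 3, 4, 5, 7, 8, 11, 12}) = 6
G(35) = mex({0, 1, 2, 3, 4, 5, 6, 8, 9, 10, 11}) = 7
G(36) = mex({0, 1, 2, 3, 5, 6, 7, 9, 10}) = 4
G(37) = mex({0, 2, 3, 4, 6, 7, 9, 10, 11, 12}) = 1
G(38) = mex({0, 1, 3, 4, 5, 6, 7, 9, 10, 11, 12}) = 2
G(39) = mex({0, 1, 2, 4, 5, 6, 7, 9, 10, 12, 14}) = 3
G(40) = mex({0, 2, 3, 4, 6, 7, 11, 12, 14}) = 1
G(41) = mex({0, 1, 2, 3, 5, 6, 7, 9, 10, 11, 12}) = 4
G(42) = mex({0, 1, 2, 3, 4, 5, 6, 9, 10}) = 7
G(43) = mex({0, 1, 3, 4, 5, 7, 9, 10, 12, 15}) = 2
G(44) = mex({0, 2, 3, 4, 5, 6, 7, 9, 10, 12, 15}) = 1
G(45) = mex({0, 1, 2, 3, 4, 5, 6, 7, 9, 10, 12, 14}) = 8
Therefore G(45) = 8.

8


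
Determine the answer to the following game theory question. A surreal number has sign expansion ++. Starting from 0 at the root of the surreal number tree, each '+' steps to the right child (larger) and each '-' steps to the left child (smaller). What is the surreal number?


Sign expansion: ++
Rule: track bounds (lo, hi), initially (-inf, +inf). On '+', the current value becomes lo and we move to the simplest number in (value, hi): value + 1 if hi = +inf, otherwise the midpoint (value + hi)/2. On '-', the current value becomes hi and we move to value - 1 if lo = -inf, otherwise the midpoint (lo + value)/2.
Start at 0.
Step 1: sign = +, move right. Bounds: (0, +inf). Value = 1
Step 2: sign = +, move right. Bounds: (1, +inf). Value = 2
The surreal number with sign expansion ++ is 2.

2


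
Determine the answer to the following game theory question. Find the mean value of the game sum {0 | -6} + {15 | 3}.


G1 = {0 | -6}, G2 = {15 | 3}
Each is a switch {a | b} with numbers a > b; its mean value is (a + b)/2, and mean value is additive over game sums: m(G1 + G2) = m(G1) + m(G2).
Mean of G1 = (0 + (-6))/2 = -6/2 = -3
Mean of G2 = (15 + (3))/2 = 18/2 = 9
Mean of G1 + G2 = -3 + 9 = 6

6


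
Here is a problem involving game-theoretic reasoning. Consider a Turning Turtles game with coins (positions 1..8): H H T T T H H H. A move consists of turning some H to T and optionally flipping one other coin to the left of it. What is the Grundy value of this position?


Coins: H H T T T H H H
Key fact: a single head at position k behaves exactly like a Nim heap of size k (turning it to T and optionally flipping a coin at j < k corresponds to moving the heap from k to j, or to 0), and heads combine as a disjunctive sum (two heads at the same place would cancel, matching j XOR j = 0). So the Nim-value is the XOR of the 1-indexed positions of the heads.
Face-up positions (1-indexed): [1, 2, 6, 7, 8]
XOR 0 with 1: 0 XOR 1 = 1
XOR 1 with 2: 1 XOR 2 = 3
XOR 3 with 6: 3 XOR 6 = 5
XOR 5 with 7: 5 XOR 7 = 2
XOR 2 with 8: 2 XOR 8 = 10
Nim-value = 10

10


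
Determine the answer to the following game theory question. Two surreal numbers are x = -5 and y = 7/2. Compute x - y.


x = -5, y = 7/2
Converting to common denominator: 2
x = -10/2, y = 7/2
x - y = -5 - 7/2 = -17/2

-17/2


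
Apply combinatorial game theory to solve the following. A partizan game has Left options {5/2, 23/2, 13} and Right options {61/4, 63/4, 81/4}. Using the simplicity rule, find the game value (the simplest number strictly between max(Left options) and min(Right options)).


Left options: {5/2, 23/2, 13}, max = 13
Right options: {61/4, 63/4, 81/4}, min = 61/4
All options are numbers and max(Left) < min(Right), so by the simplicity theorem the value is the simplest (earliest-born) number strictly between 13 and 61/4.
Integers 14 through 15 all lie strictly between 13 and 61/4.
Among integers, the simplest (lowest birthday = smallest |n|; 0 is born on day 0, +-n on day n) is 14.
No non-integer in the interval can be simpler: if x is a non-integer in the interval, then floor(x) or ceil(x) also lies in the interval (the interval contains an integer), and both are proper prefixes of x's sign expansion, i.e. born earlier. So the game value is 14.
Game value = 14

14


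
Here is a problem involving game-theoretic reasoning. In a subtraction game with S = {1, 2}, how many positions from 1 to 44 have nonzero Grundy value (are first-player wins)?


Subtraction set S = {1, 2}, so G(n) = n mod 3.
G(n) = 0 when n is a multiple of 3.
Multiples of 3 in [1, 44]: 14
N-positions (nonzero Grundy) = 44 - 14 = 30

30


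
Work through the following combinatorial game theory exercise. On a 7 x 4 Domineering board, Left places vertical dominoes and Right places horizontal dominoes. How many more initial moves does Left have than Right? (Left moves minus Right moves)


Board is 7 x 4 (rows x cols).
Left (vertical) placements: (rows-1) * cols = 6 * 4 = 24
Right (horizontal) placements: rows * (cols-1) = 7 * 3 = 21
Advantage = Left - Right = 24 - 21 = 3

3


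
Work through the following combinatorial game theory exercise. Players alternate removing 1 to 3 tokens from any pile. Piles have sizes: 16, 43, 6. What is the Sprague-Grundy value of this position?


Subtraction set: {1, 2, 3}
For this subtraction set, G(n) = n mod 4 (period = max + 1 = 4).
Pile 1 (size 16): G(16) = 16 mod 4 = 0
Pile 2 (size 43): G(43) = 43 mod 4 = 3
Pile 3 (size 6): G(6) = 6 mod 4 = 2
Total Grundy value = XOR of all: 0 XOR 3 XOR 2 = 1

1


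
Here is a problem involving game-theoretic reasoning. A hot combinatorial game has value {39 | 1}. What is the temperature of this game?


The game is {39 | 1}, a switch {a | b} with numbers a > b.
Cooling {a | b} by t gives {a - t | b + t}, which stops being hot when a - t = b + t, i.e. at t = (a - b)/2. So the temperature of a switch is (a - b)/2.
Temperature = (Left option - Right option) / 2
= (39 - (1)) / 2
= 38 / 2
= 19

19


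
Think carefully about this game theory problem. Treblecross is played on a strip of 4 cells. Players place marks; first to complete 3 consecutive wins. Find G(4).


Treblecross: place X on empty cells; 3-in-a-row wins.
Playing within two cells of an existing X lets the opponent win at once, so sensible play treats the cells i-2..i+2 around each X as dead. The player left with no safe cell loses, so this is a normal-play take-away game on strips of safe cells.
Placing X at cell i (0-indexed) of a strip of k safe cells leaves independent strips of sizes max(0, i-2) and max(0, k-i-3). Hence G(k) = mex{ G(max(0,i-2)) XOR G(max(0,k-i-3)) : 0 <= i < k }, with G(0) = 0.
G(1): splits (0,0):0^0=0 -> mex({0}) = 1
G(2): splits (0,0):0^0=0 -> mex({0}) = 1
G(3): splits (0,0):0^0=0 -> mex({0}) = 1
G(4): splits (0,1):0^1=1 (0,0):0^0=0 -> mex({0, 1}) = 2
Therefore G(4) = 2.

2


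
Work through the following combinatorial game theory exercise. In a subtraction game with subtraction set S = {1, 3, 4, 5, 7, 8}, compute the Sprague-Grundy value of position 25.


The subtraction set is S = {1, 3, 4, 5, 7, 8}.
G(k) = mex{ G(k - s) : s in S, s <= k }. We compute iteratively: G(0) = 0.
G(1) = mex({0}) = 1
G(2) = mex({1}) = 0
G(3) = mex({0}) = 1
G(4) = mex({0, 1}) = 2
G(5) = mex({0, 1, 2}) = 3
G(6) = mex({0, 1, 3}) = 2
G(7) = mex({0, 1, 2}) = 3
G(8) = mex({0, 1, 2, 3}) = 4
G(9) = mex({0, 1, 2, 3, 4}) = 5
G(10) = mex({0, 1, 2, 3, 5}) = 4
G(11) = mex({1, 2, 3, 4}) = 0
G(12) = mex({0, 2, 3, 4, 5}) = 1
G(13) = mex({1, 2, 3, 4, 5}) = 0
G(14) = mex({0, 2, 3, 4, 5}) = 1
G(15) = mex({0, 1, 3, 4}) = 2
G(16) = mex({0, 1, 2, 4, 5}) = 3
G(17) = mex({0, 1, 3, 4, 5}) = 2
G(18) = mex({0, 1, 2, 4}) = 3
Observe that G(11)..G(18) = 0, 1, 0, 1, 2, 3, 2, 3 repeats G(0)..G(7) = 0, 1, 0, 1, 2, 3, 2, 3.
For k >= max(S) = 8, G(k) is determined by the previous 8 values G(k-8)..G(k-1); a window of 8 consecutive values has recurred shifted by 11, so by induction G(k + 11) = G(k) for all k >= 0: the sequence is periodic from the start with period 11.
One period: G(0..10) = 0, 1, 0, 1, 2, 3, 2, 3, 4, 5, 4.
25 mod 11 = 3, so G(25) = G(3) = 1.

1


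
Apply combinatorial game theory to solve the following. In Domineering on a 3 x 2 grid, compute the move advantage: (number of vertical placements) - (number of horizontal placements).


Board is 3 x 2 (rows x cols).
Left (vertical) placements: (rows-1) * cols = 2 * 2 = 4
Right (horizontal) placements: rows * (cols-1) = 3 * 1 = 3
Advantage = Left - Right = 4 - 3 = 1

1


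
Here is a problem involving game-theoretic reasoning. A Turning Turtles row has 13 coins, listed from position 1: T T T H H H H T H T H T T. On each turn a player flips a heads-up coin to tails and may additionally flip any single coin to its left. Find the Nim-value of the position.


Coins: T T T H H H H T H T H T T
Key fact: a single head at position k behaves exactly like a Nim heap of size k (turning it to T and optionally flipping a coin at j < k corresponds to moving the heap from k to j, or to 0), and heads combine as a disjunctive sum (two heads at the same place would cancel, matching j XOR j = 0). So the Nim-value is the XOR of the 1-indexed positions of the heads.
Face-up positions (1-indexed): [4, 5, 6, 7, 9, 11]
XOR 0 with 4: 0 XOR 4 = 4
XOR 4 with 5: 4 XOR 5 = 1
XOR 1 with 6: 1 XOR 6 = 7
XOR 7 with 7: 7 XOR 7 = 0
XOR 0 with 9: 0 XOR 9 = 9
XOR 9 with 11: 9 XOR 11 = 2
Nim-value = 2

2


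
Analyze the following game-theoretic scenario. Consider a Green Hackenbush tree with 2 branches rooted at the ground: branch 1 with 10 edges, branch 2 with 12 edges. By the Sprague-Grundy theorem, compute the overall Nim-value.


The tree has 2 branches from the ground vertex.
In Green Hackenbush, the Nim-value of a simple path of length k is k.
Branch 1: length 10, Nim-value = 10
Branch 2: length 12, Nim-value = 12
Total Nim-value = XOR of all branch values:
0 XOR 10 = 10
10 XOR 12 = 6
Nim-value of the tree = 6

6


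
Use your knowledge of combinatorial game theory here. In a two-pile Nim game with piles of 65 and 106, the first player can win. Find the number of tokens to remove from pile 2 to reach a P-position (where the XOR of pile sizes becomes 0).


Piles: 65 and 106
Current XOR: 65 XOR 106 = 43 (non-zero, so this is an N-position).
To make the XOR zero, we need to find a move that balances the piles.
For pile 2 (size 106): target = 106 XOR 43 = 65
We reduce pile 2 from 106 to 65.
Tokens removed: 106 - 65 = 41
Verification: 65 XOR 65 = 0

41


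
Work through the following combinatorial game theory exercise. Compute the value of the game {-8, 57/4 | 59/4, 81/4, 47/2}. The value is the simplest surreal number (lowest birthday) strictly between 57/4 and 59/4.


Left options: {-8, 57/4}, max = 57/4
Right options: {59/4, 81/4, 47/2}, min = 59/4
All options are numbers and max(Left) < min(Right), so by the simplicity theorem the value is the simplest (earliest-born) number strictly between 57/4 and 59/4.
No integer lies strictly between 57/4 and 59/4, so the value is the dyadic rational m/2^k in the interval with the smallest k (then m odd); search k = 1, 2, ...:
Denominator 2: 29/2 lies strictly between 57/4 and 59/4 -- found.
The simplest number in the interval is 29/2.
Game value = 29/2

29/2


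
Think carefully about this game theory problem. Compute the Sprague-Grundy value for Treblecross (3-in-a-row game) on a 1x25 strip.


Treblecross: place X on empty cells; 3-in-a-row wins.
Playing within two cells of an existing X lets the opponent win at once, so sensible play treats the cells i-2..i+2 around each X as dead. The player left with no safe cell loses, so this is a normal-play take-away game on strips of safe cells.
Placing X at cell i (0-indexed) of a strip of k safe cells leaves independent strips of sizes max(0, i-2) and max(0, k-i-3). Hence G(k) = mex{ G(max(0,i-2)) XOR G(max(0,k-i-3)) : 0 <= i < k }, with G(0) = 0.
G(1): splits (0,0):0^0=0 -> mex({0}) = 1
G(2): splits (0,0):0^0=0 -> mex({0}) = 1
G(3): splits (0,0):0^0=0 -> mex({0}) = 1
G(4): splits (0,1):0^1=1 (0,0):0^0=0 -> mex({0, 1}) = 2
G(5): splits (0,2):0^1=1 (0,1):0^1=1 (0,0):0^0=0 -> mex({0, 1}) = 2
G(6) = mex({1}) = 0
G(7) = mex({0, 1, 2}) = 3
G(8) = mex({0, 1, 2}) = 3
G(9) = mex({0, 2}) = 1
G(10) = mex({0, 2, 3}) = 1
G(11) = mex({0, 3}) = 1
G(12) = mex({1, 3}) = 0
G(13) = mex({0, 1, 2, 3}) = 4
G(14) = mex({0, 1, 2}) = 3
G(15) = mex({0, 1, 2}) = 3
G(16) = mex({0, 1, 2, 4}) = 3
G(17) = mex({0, 1, 3, 4}) = 2
G(18) = mex({0, 1, 3, 4}) = 2
G(19) = mex({0, 1, 3, 5}) = 2
G(20) = mex({0, 1, 2, 3, 5}) = 4
G(21) = mex({0, 1, 2, 3, 5}) = 4
G(22) = mex({1, 2, 6}) = 0
G(23) = mex({0, 1, 2, 3, 4, 6}) = 5
G(24) = mex({0, 1, 2, 3, 4}) = 5
G(25) = mex({0, 1, 3, 4, 7}) = 2
Therefore G(25) = 2.

2


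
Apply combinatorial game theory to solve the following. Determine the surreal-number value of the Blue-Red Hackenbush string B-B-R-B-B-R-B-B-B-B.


Edges (from ground): B-B-R-B-B-R-B-B-B-B
By Berlekamp's sign-expansion rule, a Blue-Red Hackenbush stalk has the value of the surreal number whose sign sequence is the edge sequence with B -> + and R -> -.
Sign sequence: ++-++-++++
Trace the sign expansion in the surreal number tree, starting from 0:
Edge 1: B (sign +) -> bounds (0, +inf), value = 1
Edge 2: B (sign +) -> bounds (1, +inf), value = 2
Edge 3: R (sign -) -> bounds (1, 2), value = 3/2
Edge 4: B (sign +) -> bounds (3/2, 2), value = 7/4
Edge 5: B (sign +) -> bounds (7/4, 2), value = 15/8
Edge 6: R (sign -) -> bounds (7/4, 15/8), value = 29/16
Edge 7: B (sign +) -> bounds (29/16, 15/8), value = 59/32
Edge 8: B (sign +) -> bounds (59/32, 15/8), value = 119/64
Edge 9: B (sign +) -> bounds (119/64, 15/8), value = 239/128
Edge 10: B (sign +) -> bounds (239/128, 15/8), value = 479/256
Game value = 479/256

479/256


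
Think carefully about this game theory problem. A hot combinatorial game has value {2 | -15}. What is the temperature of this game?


The game is {2 | -15}, a switch {a | b} with numbers a > b.
Cooling {a | b} by t gives {a - t | b + t}, which stops being hot when a - t = b + t, i.e. at t = (a - b)/2. So the temperature of a switch is (a - b)/2.
Temperature = (Left option - Right option) / 2
= (2 - (-15)) / 2
= 17 / 2
= 17/2

17/2


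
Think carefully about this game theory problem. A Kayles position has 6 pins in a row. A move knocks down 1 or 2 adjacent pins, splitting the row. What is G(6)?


Kayles: a move removes 1 or 2 adjacent pins from a contiguous row.
Removing pins from a row of k leaves two independent rows (a, b) with a + b = k - 1 (one pin) or a + b = k - 2 (two pins); an end removal gives a = 0.
By Sprague-Grundy, G(k) = mex{ G(a) XOR G(b) } over all these splits. G(0) = 0.
G(1): splits (0,0):0^0=0 -> mex({0}) = 1
G(2): splits (0,1):0^1=1 (0,0):0^0=0 -> mex({0, 1}) = 2
G(3): splits (0,2):0^2=2 (1,1):1^1=0 (0,1):0^1=1 -> mex({0, 1, 2}) = 3
G(4): splits (0,3):0^3=3 (1,2):1^2=3 (0,2):0^2=2 (1,1):1^1=0 -> mex({0, 2, 3}) = 1
G(5): splits (0,4):0^1=1 (1,3):1^3=2 (2,2):2^2=0 (0,3):0^3=3 (1,2):1^2=3 -> mex({0, 1, 2, 3}) = 4
G(6) = mex({0, 1, 2, 4}) = 3
Therefore G(6) = 3.

3


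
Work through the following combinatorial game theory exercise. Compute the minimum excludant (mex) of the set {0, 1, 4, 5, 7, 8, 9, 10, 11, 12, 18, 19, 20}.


Set = {0, 1, 4, 5, 7, 8, 9, 10, 11, 12, 18, 19, 20}
0 is in the set.
1 is in the set.
2 is NOT in the set. This is the mex.
mex = 2

2


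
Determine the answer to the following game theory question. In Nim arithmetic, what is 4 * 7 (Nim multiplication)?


Nim multiplication is bilinear over XOR: (u XOR v) * w = (u*w) XOR (v*w).
So we split each operand into its bit components and XOR the pairwise Nim products.
4 = 4 (as XOR of powers of 2).
7 = 1 + 2 + 4 (as XOR of powers of 2).
Using the standard Nim-product table on single bits:
  2*2 = 3,   2*4 = 8,   2*8 = 12,
  4*4 = 6,   4*8 = 11,  8*8 = 13,
and  1*x = x (identity), k*l = l*k (commutative).
Pairwise Nim products:
  4 * 1 = 4
  4 * 2 = 8
  4 * 4 = 6
XOR them: 4 XOR 8 XOR 6 = 10.
Result: 4 * 7 = 10 (in Nim).

10


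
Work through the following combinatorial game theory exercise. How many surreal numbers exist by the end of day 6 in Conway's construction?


Day 0: {|} = 0 is born. Count = 1.
Day n: the number of surreal numbers born by day n is 2^(n+1) - 1.
By day 0: 2^1 - 1 = 1
By day 1: 2^2 - 1 = 3
By day 2: 2^3 - 1 = 7
By day 3: 2^4 - 1 = 15
By day 4: 2^5 - 1 = 31
By day 5: 2^6 - 1 = 63
By day 6: 2^7 - 1 = 127
By day 6: 127 surreal numbers.

127


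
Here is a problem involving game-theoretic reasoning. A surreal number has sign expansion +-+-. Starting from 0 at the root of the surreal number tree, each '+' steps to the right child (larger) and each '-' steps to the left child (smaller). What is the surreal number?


Sign expansion: +-+-
Rule: track bounds (lo, hi), initially (-inf, +inf). On '+', the current value becomes lo and we move to the simplest number in (value, hi): value + 1 if hi = +inf, otherwise the midpoint (value + hi)/2. On '-', the current value becomes hi and we move to value - 1 if lo = -inf, otherwise the midpoint (lo + value)/2.
Start at 0.
Step 1: sign = +, move right. Bounds: (0, +inf). Value = 1
Step 2: sign = -, move left. Bounds: (0, 1). Value = 1/2
Step 3: sign = +, move right. Bounds: (1/2, 1). Value = 3/4
Step 4: sign = -, move left. Bounds: (1/2, 3/4). Value = 5/8
The surreal number with sign expansion +-+- is 5/8.

5/8


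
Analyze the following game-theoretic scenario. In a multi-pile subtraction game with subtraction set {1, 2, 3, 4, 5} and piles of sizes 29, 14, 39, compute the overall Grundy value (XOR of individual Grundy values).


Subtraction set: {1, 2, 3, 4, 5}
For this subtraction set, G(n) = n mod 6 (period = max + 1 = 6).
Pile 1 (size 29): G(29) = 29 mod 6 = 5
Pile 2 (size 14): G(14) = 14 mod 6 = 2
Pile 3 (size 39): G(39) = 39 mod 6 = 3
Total Grundy value = XOR of all: 5 XOR 2 XOR 3 = 4

4


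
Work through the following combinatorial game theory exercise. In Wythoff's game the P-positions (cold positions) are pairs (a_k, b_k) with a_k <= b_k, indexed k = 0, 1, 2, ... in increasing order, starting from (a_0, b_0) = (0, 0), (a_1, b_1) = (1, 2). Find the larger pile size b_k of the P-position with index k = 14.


By Wythoff's theorem, a_k = floor(k * phi) and b_k = floor(k * phi^2) = a_k + k, where phi = (1 + sqrt(5))/2 is the golden ratio.
phi = (1 + sqrt(5))/2 = 1.618034
phi^2 = phi + 1 = 2.618034
k = 14
k * phi^2 = 14 * 2.618034 = 36.652476
b_14 = floor(k * phi^2) = 36 (check: a_14 + k = 22 + 14 = 36)

36


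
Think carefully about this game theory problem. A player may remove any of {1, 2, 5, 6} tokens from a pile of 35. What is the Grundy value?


The subtraction set is S = {1, 2, 5, 6}.
G(k) = mex{ G(k - s) : s in S, s <= k }. We compute iteratively: G(0) = 0.
G(1) = mex({0}) = 1
G(2) = mex({0, 1}) = 2
G(3) = mex({1, 2}) = 0
G(4) = mex({0, 2}) = 1
G(5) = mex({0, 1}) = 2
G(6) = mex({0, 1, 2}) = 3
G(7) = mex({1, 2, 3}) = 0
G(8) = mex({0, 2, 3}) = 1
G(9) = mex({0, 1}) = 2
G(10) = mex({1, 2}) = 0
G(11) = mex({0, 2, 3}) = 1
G(12) = mex({0, 1, 3}) = 2
Observe that G(7)..G(12) = 0, 1, 2, 0, 1, 2 repeats G(0)..G(5) = 0, 1, 2, 0, 1, 2.
For k >= max(S) = 6, G(k) is determined by the previous 6 values G(k-6)..G(k-1); a window of 6 consecutive values has recurred shifted by 7, so by induction G(k + 7) = G(k) for all k >= 0: the sequence is periodic from the start with period 7.
One period: G(0..6) = 0, 1, 2, 0, 1, 2, 3.
35 mod 7 = 0, so G(35) = G(0) = 0.

0


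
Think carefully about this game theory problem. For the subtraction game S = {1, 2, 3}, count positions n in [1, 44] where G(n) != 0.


Subtraction set S = {1, 2, 3}, so G(n) = n mod 4.
G(n) = 0 when n is a multiple of 4.
Multiples of 4 in [1, 44]: 11
N-positions (nonzero Grundy) = 44 - 11 = 33

33


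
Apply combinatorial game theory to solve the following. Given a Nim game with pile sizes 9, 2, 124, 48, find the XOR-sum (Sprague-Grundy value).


We need the XOR (exclusive or) of all pile sizes.
After XOR-ing pile 1 (size 9): 0 XOR 9 = 9
After XOR-ing pile 2 (size 2): 9 XOR 2 = 11
After XOR-ing pile 3 (size 124): 11 XOR 124 = 119
After XOR-ing pile 4 (size 48): 119 XOR 48 = 71
The Nim-value of this position is 71.

71


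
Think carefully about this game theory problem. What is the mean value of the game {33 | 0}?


Game = {33 | 0}, a switch {a | b} with numbers a > b.
Its thermograph has left wall a - t and right wall b + t, which meet at t = (a - b)/2, where both equal (a + b)/2. So the mast (mean value) is at (a + b)/2.
Mean = (33 + (0))/2 = 33/2 = 33/2

33/2


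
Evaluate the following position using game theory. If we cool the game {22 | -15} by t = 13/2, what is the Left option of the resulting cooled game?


Original game: {22 | -15} (a switch {a | b} with a > b).
Cooling by t (for t below the temperature (a - b)/2 = 37/2) taxes each move by t: {a | b} cooled by t is {a - t | b + t}.
Cooling amount: t = 13/2
Cooled Left option: 22 - 13/2 = 31/2
Cooled Right option: -15 + 13/2 = -17/2
Cooled game: {31/2 | -17/2}
Left option = 31/2

31/2


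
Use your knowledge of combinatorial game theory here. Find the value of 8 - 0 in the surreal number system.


x = 8, y = 0
x - y = 8 - 0 = 8

8


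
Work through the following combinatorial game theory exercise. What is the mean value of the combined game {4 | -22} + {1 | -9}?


G1 = {4 | -22}, G2 = {1 | -9}
Each is a switch {a | b} with numbers a > b; its mean value is (a + b)/2, and mean value is additive over game sums: m(G1 + G2) = m(G1) + m(G2).
Mean of G1 = (4 + (-22))/2 = -18/2 = -9
Mean of G2 = (1 + (-9))/2 = -8/2 = -4
Mean of G1 + G2 = -9 + -4 = -13

-13


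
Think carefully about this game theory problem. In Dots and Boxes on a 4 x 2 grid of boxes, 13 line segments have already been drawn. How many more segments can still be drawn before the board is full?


Grid: 4 x 2 boxes, i.e. 5 rows and 3 columns of dots.
Horizontal edges: (rows + 1) * cols = 5 * 2 = 10
Vertical edges: rows * (cols + 1) = 4 * 3 = 12
Total edges: 10 + 12 = 22
Edges drawn: 13
Remaining: 22 - 13 = 9

9


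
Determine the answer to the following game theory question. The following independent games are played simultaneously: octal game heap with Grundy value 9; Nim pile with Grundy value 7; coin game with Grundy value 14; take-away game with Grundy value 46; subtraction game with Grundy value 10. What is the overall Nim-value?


By the Sprague-Grundy theorem, the Grundy value of a sum of games is the XOR of individual Grundy values.
octal game heap: Grundy value = 9. Running XOR: 0 XOR 9 = 9
Nim pile: Grundy value = 7. Running XOR: 9 XOR 7 = 14
coin game: Grundy value = 14. Running XOR: 14 XOR 14 = 0
take-away game: Grundy value = 46. Running XOR: 0 XOR 46 = 46
subtraction game: Grundy value = 10. Running XOR: 46 XOR 10 = 36
The combined Grundy value is 36.

36


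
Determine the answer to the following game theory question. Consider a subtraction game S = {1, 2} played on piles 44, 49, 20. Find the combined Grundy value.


Subtraction set: {1, 2}
For this subtraction set, G(n) = n mod 3 (period = max + 1 = 3).
Pile 1 (size 44): G(44) = 44 mod 3 = 2
Pile 2 (size 49): G(49) = 49 mod 3 = 1
Pile 3 (size 20): G(20) = 20 mod 3 = 2
Total Grundy value = XOR of all: 2 XOR 1 XOR 2 = 1

1


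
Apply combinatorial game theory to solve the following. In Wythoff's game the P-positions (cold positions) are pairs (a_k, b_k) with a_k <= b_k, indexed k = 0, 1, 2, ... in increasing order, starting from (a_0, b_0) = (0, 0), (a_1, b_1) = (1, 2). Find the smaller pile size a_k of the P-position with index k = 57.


By Wythoff's theorem, a_k = floor(k * phi) and b_k = floor(k * phi^2) = a_k + k, where phi = (1 + sqrt(5))/2 is the golden ratio.
phi = (1 + sqrt(5))/2 = 1.618034
k = 57
k * phi = 57 * 1.618034 = 92.227937
a_57 = floor(k * phi) = 92

92
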